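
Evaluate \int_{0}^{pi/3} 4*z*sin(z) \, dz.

-2*pi/3 + 2*sqrt(3)

Integrate by parts once (u = z, dv = 4*sin(z) dz).
An antiderivative is F(z) = -4*z*cos(z) + 4*sin(z).
Then F(pi/3) - F(0) = (-2*pi/3 + 2*sqrt(3)) - (0) = -2*pi/3 + 2*sqrt(3).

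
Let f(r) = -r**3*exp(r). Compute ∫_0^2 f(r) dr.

-2*exp(2) - 6

Integrate by parts 3 times (u = r^3, dv = -exp(r) dr).
An antiderivative is F(r) = (-r**3 + 3*r**2 - 6*r + 6)*exp(r).
Then F(2) - F(0) = (-2*exp(2)) - (6) = -2*exp(2) - 6.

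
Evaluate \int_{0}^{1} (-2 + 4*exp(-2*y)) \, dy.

-2*exp(-2)

An antiderivative is F(y) = -2*y - 2*exp(-2*y).
Then F(1) - F(0) = (-2 - 2*exp(-2)) - (-2) = -2*exp(-2).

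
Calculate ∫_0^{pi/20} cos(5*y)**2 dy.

Use the identity cos^2(5*y) = (1 + cos(10*y))/2.
An antiderivative is F(y) = y/2 + sin(10*y)/20.
Then F(pi/20) - F(0) = (1/20 + pi/40) - (0) = 1/20 + pi/40.

1/20 + pi/40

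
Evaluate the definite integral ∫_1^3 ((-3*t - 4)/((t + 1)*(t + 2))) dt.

log(9/50)

Factor the denominator: t**2 + 3*t + 2 = (t + 2)(t + 1).
Partial fractions: (-3*t - 4)/((t + 1)*(t + 2)) = -2/(t + 2) - 1/(t + 1).
An antiderivative is F(t) = -log(t + 1) - 2*log(t + 2).
Then F(3) - F(1) = (-log(100)) - (-log(18)) = log(9/50).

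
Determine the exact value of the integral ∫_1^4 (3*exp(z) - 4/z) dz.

-3*exp(1) - 8*log(2) + 3*exp(4)

An antiderivative is F(z) = 3*exp(z) - 4*log(z).
Then F(4) - F(1) = (-8*log(2) + 3*exp(4)) - (3*exp(1)) = -3*exp(1) - 8*log(2) + 3*exp(4).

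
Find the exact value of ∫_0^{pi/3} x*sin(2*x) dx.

sqrt(3)/8 + pi/12

Integrate by parts once (u = x, dv = sin(2*x) dx).
An antiderivative is F(x) = -x*cos(2*x)/2 + sin(2*x)/4.
Then F(pi/3) - F(0) = (sqrt(3)/8 + pi/12) - (0) = sqrt(3)/8 + pi/12.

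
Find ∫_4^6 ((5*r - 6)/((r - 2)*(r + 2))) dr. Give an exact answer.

-4*log(3) + 9*log(2)

Factor the denominator: r**2 - 4 = (r + 2)(r - 2).
Partial fractions: (5*r - 6)/((r - 2)*(r + 2)) = 4/(r + 2) + 1/(r - 2).
An antiderivative is F(r) = log(r - 2) + 4*log(r + 2).
Then F(6) - F(4) = (14*log(2)) - (5*log(2) + 4*log(3)) = -4*log(3) + 9*log(2).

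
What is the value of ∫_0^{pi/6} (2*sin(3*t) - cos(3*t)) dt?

An antiderivative is F(t) = -sin(3*t)/3 - 2*cos(3*t)/3.
Then F(pi/6) - F(0) = (-1/3) - (-2/3) = 1/3.

1/3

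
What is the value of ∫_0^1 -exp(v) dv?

An antiderivative is F(v) = -exp(v).
Then F(1) - F(0) = (-E) - (-1) = 1 - E.

1 - E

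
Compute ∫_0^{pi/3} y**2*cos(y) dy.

Integrate by parts twice (u = y^2, dv = cos(y) dy).
An antiderivative is F(y) = y**2*sin(y) + 2*y*cos(y) - 2*sin(y).
Then F(pi/3) - F(0) = (-sqrt(3) + sqrt(3)*pi**2/18 + pi/3) - (0) = -sqrt(3) + sqrt(3)*pi**2/18 + pi/3.

-sqrt(3) + sqrt(3)*pi**2/18 + pi/3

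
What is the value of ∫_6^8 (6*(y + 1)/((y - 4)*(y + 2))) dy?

log(40)

Factor the denominator: y**2 - 2*y - 8 = (y + 2)(y - 4).
Partial fractions: 6*(y + 1)/((y - 4)*(y + 2)) = 1/(y + 2) + 5/(y - 4).
An antiderivative is F(y) = 5*log(y - 4) + log(y + 2).
Then F(8) - F(6) = (log(5) + 11*log(2)) - (8*log(2)) = log(40).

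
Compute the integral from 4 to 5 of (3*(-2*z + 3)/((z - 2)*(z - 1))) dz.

Factor the denominator: z**2 - 3*z + 2 = (z - 1)(z - 2).
Partial fractions: 3*(-2*z + 3)/((z - 2)*(z - 1)) = -3/(z - 1) - 3/(z - 2).
An antiderivative is F(z) = -3*log(z - 2) - 3*log(z - 1).
Then F(5) - F(4) = (-6*log(2) - 3*log(3)) - (-3*log(3) - 3*log(2)) = -log(8).

-log(8)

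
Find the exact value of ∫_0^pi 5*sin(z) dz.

10

An antiderivative is F(z) = -5*cos(z).
Then F(pi) - F(0) = (5) - (-5) = 10.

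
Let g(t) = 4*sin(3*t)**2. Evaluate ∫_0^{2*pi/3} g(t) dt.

4*pi/3

Use the identity sin^2(3*t) = (1 - cos(6*t))/2.
An antiderivative is F(t) = 2*t - sin(6*t)/3.
Then F(2*pi/3) - F(0) = (4*pi/3) - (0) = 4*pi/3.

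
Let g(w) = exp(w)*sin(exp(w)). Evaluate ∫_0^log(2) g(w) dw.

Let u = exp(w), so du = exp(w) dw. When w = 0, u = 1; when w = log(2), u = 2.
The integral becomes ∫ sin(u) du from 1 to 2, with antiderivative -cos(u).
Back in w: F(w) = -cos(exp(w)).
Then F(log(2)) - F(0) = (-cos(2)) - (-cos(1)) = -cos(2) + cos(1).

-cos(2) + cos(1)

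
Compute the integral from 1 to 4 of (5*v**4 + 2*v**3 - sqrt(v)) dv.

6875/6

By the power rule, an antiderivative is F(v) = v**5 + v**4/2 - 2*v**(3/2)/3.
Then F(4) - F(1) = (3440/3) - (5/6) = 6875/6.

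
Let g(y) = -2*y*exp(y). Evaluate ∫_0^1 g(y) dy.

-2

Integrate by parts once (u = y, dv = -2*exp(y) dy).
An antiderivative is F(y) = (-2*y + 2)*exp(y).
Then F(1) - F(0) = (0) - (2) = -2.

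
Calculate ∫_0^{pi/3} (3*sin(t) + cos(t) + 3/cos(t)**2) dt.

3/2 + 7*sqrt(3)/2

An antiderivative is F(t) = sin(t) - 3*cos(t) + 3*tan(t).
Then F(pi/3) - F(0) = (-3/2 + 7*sqrt(3)/2) - (-3) = 3/2 + 7*sqrt(3)/2.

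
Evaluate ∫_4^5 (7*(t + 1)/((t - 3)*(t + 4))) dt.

Factor the denominator: t**2 + t - 12 = (t + 4)(t - 3).
Partial fractions: 7*(t + 1)/((t - 3)*(t + 4)) = 3/(t + 4) + 4/(t - 3).
An antiderivative is F(t) = 4*log(t - 3) + 3*log(t + 4).
Then F(5) - F(4) = (4*log(2) + 6*log(3)) - (9*log(2)) = -5*log(2) + 6*log(3).

-5*log(2) + 6*log(3)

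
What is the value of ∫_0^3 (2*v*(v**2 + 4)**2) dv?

711

Let u = v**2 + 4, so du = 2*v dv. When v = 0, u = 4; when v = 3, u = 13.
The integral becomes ∫ u**2 du from 4 to 13, with antiderivative u**3/3.
Back in v: F(v) = (v**2 + 4)**3/3.
Then F(3) - F(0) = (2197/3) - (64/3) = 711.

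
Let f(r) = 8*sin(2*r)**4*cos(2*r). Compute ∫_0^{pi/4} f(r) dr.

Let u = sin(2*r), so du = 2*cos(2*r) dr. When r = 0, u = 0; when r = pi/4, u = 1.
The integral becomes 4·∫ u**4 du from 0 to 1, with antiderivative 4*u**5/5.
Back in r: F(r) = 4*sin(2*r)**5/5.
Then F(pi/4) - F(0) = (4/5) - (0) = 4/5.

4/5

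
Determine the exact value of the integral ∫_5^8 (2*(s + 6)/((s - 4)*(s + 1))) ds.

Factor the denominator: s**2 - 3*s - 4 = (s + 1)(s - 4).
Partial fractions: 2*(s + 6)/((s - 4)*(s + 1)) = -2/(s + 1) + 4/(s - 4).
An antiderivative is F(s) = 4*log(s - 4) - 2*log(s + 1).
Then F(8) - F(5) = (-4*log(3) + 8*log(2)) - (-log(36)) = -2*log(3) + 10*log(2).

-2*log(3) + 10*log(2)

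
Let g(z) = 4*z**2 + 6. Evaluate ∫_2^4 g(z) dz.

By the power rule, an antiderivative is F(z) = 4*z**3/3 + 6*z.
Then F(4) - F(2) = (328/3) - (68/3) = 260/3.

260/3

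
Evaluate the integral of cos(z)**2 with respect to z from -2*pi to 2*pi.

2*pi

Use the identity cos^2(z) = (1 + cos(2*z))/2.
An antiderivative is F(z) = z/2 + sin(2*z)/4.
Then F(2*pi) - F(-2*pi) = (pi) - (-pi) = 2*pi.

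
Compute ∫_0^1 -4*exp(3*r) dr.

An antiderivative is F(r) = -4*exp(3*r)/3.
Then F(1) - F(0) = (-4*exp(3)/3) - (-4/3) = 4/3 - 4*exp(3)/3.

4/3 - 4*exp(3)/3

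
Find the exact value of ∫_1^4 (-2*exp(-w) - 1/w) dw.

(-log(4**exp(4)) - 2*exp(3) + 2)*exp(-4)

An antiderivative is F(w) = -log(w) + 2*exp(-w).
Then F(4) - F(1) = ((2 - log(4**exp(4)))*exp(-4)) - (2*exp(-1)) = (-log(4**exp(4)) - 2*exp(3) + 2)*exp(-4).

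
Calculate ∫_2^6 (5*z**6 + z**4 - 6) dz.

7048568/35

By the power rule, an antiderivative is F(z) = 5*z**7/7 + z**5/5 - 6*z.
Then F(6) - F(2) = (7051572/35) - (3004/35) = 7048568/35.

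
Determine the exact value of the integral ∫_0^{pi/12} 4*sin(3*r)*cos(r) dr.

5/4 - sqrt(3)/2

Use the identity sin(3*r)cos(r) = [sin(4*r) + sin(2*r)]/2.
An antiderivative is F(r) = -cos(2*r) - cos(4*r)/2.
Then F(pi/12) - F(0) = (-sqrt(3)/2 - 1/4) - (-3/2) = 5/4 - sqrt(3)/2.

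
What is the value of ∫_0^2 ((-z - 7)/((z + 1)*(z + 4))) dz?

-log(6)

Factor the denominator: z**2 + 5*z + 4 = (z + 4)(z + 1).
Partial fractions: (-z - 7)/((z + 1)*(z + 4)) = 1/(z + 4) - 2/(z + 1).
An antiderivative is F(z) = -2*log(z + 1) + log(z + 4).
Then F(2) - F(0) = (log(2/3)) - (log(4)) = -log(6).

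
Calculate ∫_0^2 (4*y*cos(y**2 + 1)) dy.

2*sin(5) - 2*sin(1)

Let u = y**2 + 1, so du = 2*y dy. When y = 0, u = 1; when y = 2, u = 5.
The integral becomes 2·∫ cos(u) du from 1 to 5, with antiderivative 2*sin(u).
Back in y: F(y) = 2*sin(y**2 + 1).
Then F(2) - F(0) = (2*sin(5)) - (2*sin(1)) = 2*sin(5) - 2*sin(1).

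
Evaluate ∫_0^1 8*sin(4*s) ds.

Let u = 4*s, so du = 4 ds. When s = 0, u = 0; when s = 1, u = 4.
The integral becomes 2·∫ sin(u) du from 0 to 4, with antiderivative -2*cos(u).
Back in s: F(s) = -2*cos(4*s).
Then F(1) - F(0) = (-2*cos(4)) - (-2) = 2 - 2*cos(4).

2 - 2*cos(4)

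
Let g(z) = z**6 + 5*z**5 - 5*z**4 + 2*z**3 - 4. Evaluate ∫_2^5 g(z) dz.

149166/7

By the power rule, an antiderivative is F(z) = z**7/7 + 5*z**6/6 - z**5 + z**4/2 - 4*z.
Then F(5) - F(2) = (448330/21) - (832/21) = 149166/7.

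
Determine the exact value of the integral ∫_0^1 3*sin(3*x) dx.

Let u = 3*x, so du = 3 dx. When x = 0, u = 0; when x = 1, u = 3.
The integral becomes ∫ sin(u) du from 0 to 3, with antiderivative -cos(u).
Back in x: F(x) = -cos(3*x).
Then F(1) - F(0) = (-cos(3)) - (-1) = 1 - cos(3).

1 - cos(3)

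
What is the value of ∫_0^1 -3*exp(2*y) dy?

3/2 - 3*exp(2)/2

An antiderivative is F(y) = -3*exp(2*y)/2.
Then F(1) - F(0) = (-3*exp(2)/2) - (-3/2) = 3/2 - 3*exp(2)/2.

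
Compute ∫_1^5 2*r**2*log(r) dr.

Integrate by parts once (u = ln r, dv = 2*r**2 dr).
An antiderivative is F(r) = 2*r**3*(3*log(r) - 1)/9.
Then F(5) - F(1) = (-250/9 + 250*log(5)/3) - (-2/9) = -248/9 + 250*log(5)/3.

-248/9 + 250*log(5)/3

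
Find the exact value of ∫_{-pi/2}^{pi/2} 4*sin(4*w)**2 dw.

2*pi

Use the identity sin^2(4*w) = (1 - cos(8*w))/2.
An antiderivative is F(w) = 2*w - sin(8*w)/4.
Then F(pi/2) - F(-pi/2) = (pi) - (-pi) = 2*pi.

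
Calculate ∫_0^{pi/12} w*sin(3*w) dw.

sqrt(2)*(4 - pi)/72

Integrate by parts once (u = w, dv = sin(3*w) dw).
An antiderivative is F(w) = -w*cos(3*w)/3 + sin(3*w)/9.
Then F(pi/12) - F(0) = (sqrt(2)*(4 - pi)/72) - (0) = sqrt(2)*(4 - pi)/72.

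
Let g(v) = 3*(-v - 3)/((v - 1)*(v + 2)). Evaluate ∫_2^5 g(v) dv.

-10*log(2) + log(7)

Factor the denominator: v**2 + v - 2 = (v + 2)(v - 1).
Partial fractions: 3*(-v - 3)/((v - 1)*(v + 2)) = 1/(v + 2) - 4/(v - 1).
An antiderivative is F(v) = -4*log(v - 1) + log(v + 2).
Then F(5) - F(2) = (-8*log(2) + log(7)) - (log(4)) = -10*log(2) + log(7).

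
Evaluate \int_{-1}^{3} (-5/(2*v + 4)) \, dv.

An antiderivative is F(v) = -5*log(2*v + 4)/2.
Then F(3) - F(-1) = (-5*log(10)/2) - (-5*log(2)/2) = -5*log(5)/2.

-5*log(5)/2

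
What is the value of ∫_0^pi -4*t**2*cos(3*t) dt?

8*pi/9

Integrate by parts twice (u = t^2, dv = -4*cos(3*t) dt).
An antiderivative is F(t) = -4*t**2*sin(3*t)/3 - 8*t*cos(3*t)/9 + 8*sin(3*t)/27.
Then F(pi) - F(0) = (8*pi/9) - (0) = 8*pi/9.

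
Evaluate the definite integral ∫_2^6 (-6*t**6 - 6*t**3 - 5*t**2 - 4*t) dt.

By the power rule, an antiderivative is F(t) = -6*t**7/7 - 3*t**4/2 - 5*t**3/3 - 2*t**2.
Then F(6) - F(2) = (-1696248/7) - (-3256/21) = -5085488/21.

-5085488/21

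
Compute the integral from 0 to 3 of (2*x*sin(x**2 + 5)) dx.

Let u = x**2 + 5, so du = 2*x dx. When x = 0, u = 5; when x = 3, u = 14.
The integral becomes ∫ sin(u) du from 5 to 14, with antiderivative -cos(u).
Back in x: F(x) = -cos(x**2 + 5).
Then F(3) - F(0) = (-cos(14)) - (-cos(5)) = -cos(14) + cos(5).

-cos(14) + cos(5)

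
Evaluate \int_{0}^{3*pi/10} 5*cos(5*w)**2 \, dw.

3*pi/4

Use the identity cos^2(5*w) = (1 + cos(10*w))/2.
An antiderivative is F(w) = 5*w/2 + sin(10*w)/4.
Then F(3*pi/10) - F(0) = (3*pi/4) - (0) = 3*pi/4.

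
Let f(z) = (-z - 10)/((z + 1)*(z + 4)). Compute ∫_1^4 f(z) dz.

-5*log(5) + 9*log(2)

Factor the denominator: z**2 + 5*z + 4 = (z + 4)(z + 1).
Partial fractions: (-z - 10)/((z + 1)*(z + 4)) = 2/(z + 4) - 3/(z + 1).
An antiderivative is F(z) = -3*log(z + 1) + 2*log(z + 4).
Then F(4) - F(1) = (-3*log(5) + 6*log(2)) - (log(25/8)) = -5*log(5) + 9*log(2).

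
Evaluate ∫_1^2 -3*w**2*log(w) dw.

7/3 - 8*log(2)

Integrate by parts once (u = ln w, dv = -3*w**2 dw).
An antiderivative is F(w) = -w**3*(3*log(w) - 1)/3.
Then F(2) - F(1) = (8/3 - 8*log(2)) - (1/3) = 7/3 - 8*log(2).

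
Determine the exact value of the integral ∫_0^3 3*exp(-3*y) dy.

1 - exp(-9)

An antiderivative is F(y) = -exp(-3*y).
Then F(3) - F(0) = (-exp(-9)) - (-1) = 1 - exp(-9).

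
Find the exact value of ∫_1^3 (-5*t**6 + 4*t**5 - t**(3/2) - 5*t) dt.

-115048/105 - 18*sqrt(3)/5

By the power rule, an antiderivative is F(t) = -5*t**7/7 + 2*t**6/3 - 2*t**(5/2)/5 - 5*t**2/2.
Then F(3) - F(1) = (-15381/14 - 18*sqrt(3)/5) - (-619/210) = -115048/105 - 18*sqrt(3)/5.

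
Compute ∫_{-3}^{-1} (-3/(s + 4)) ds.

An antiderivative is F(s) = -3*log(s + 4).
Then F(-1) - F(-3) = (-log(27)) - (0) = -log(27).

-log(27)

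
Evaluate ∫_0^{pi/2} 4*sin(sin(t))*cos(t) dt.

Let u = sin(t), so du = cos(t) dt. When t = 0, u = 0; when t = pi/2, u = 1.
The integral becomes 4·∫ sin(u) du from 0 to 1, with antiderivative -4*cos(u).
Back in t: F(t) = -4*cos(sin(t)).
Then F(pi/2) - F(0) = (-4*cos(1)) - (-4) = 4 - 4*cos(1).

4 - 4*cos(1)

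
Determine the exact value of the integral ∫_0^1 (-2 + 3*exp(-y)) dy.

An antiderivative is F(y) = -2*y - 3*exp(-y).
Then F(1) - F(0) = (-2 - 3*exp(-1)) - (-3) = 1 - 3*exp(-1).

1 - 3*exp(-1)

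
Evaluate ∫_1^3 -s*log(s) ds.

2 - 9*log(3)/2

Integrate by parts once (u = ln s, dv = -s ds).
An antiderivative is F(s) = -s**2*(2*log(s) - 1)/4.
Then F(3) - F(1) = (9/4 - 9*log(3)/2) - (1/4) = 2 - 9*log(3)/2.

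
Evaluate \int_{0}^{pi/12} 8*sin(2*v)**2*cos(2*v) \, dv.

1/6

Let u = sin(2*v), so du = 2*cos(2*v) dv. When v = 0, u = 0; when v = pi/12, u = 1/2.
The integral becomes 4·∫ u**2 du from 0 to 1/2, with antiderivative 4*u**3/3.
Back in v: F(v) = 4*sin(2*v)**3/3.
Then F(pi/12) - F(0) = (1/6) - (0) = 1/6.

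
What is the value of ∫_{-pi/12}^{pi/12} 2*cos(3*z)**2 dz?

1/3 + pi/6

Use the identity cos^2(3*z) = (1 + cos(6*z))/2.
An antiderivative is F(z) = z + sin(6*z)/6.
Then F(pi/12) - F(-pi/12) = (1/6 + pi/12) - (-pi/12 - 1/6) = 1/3 + pi/6.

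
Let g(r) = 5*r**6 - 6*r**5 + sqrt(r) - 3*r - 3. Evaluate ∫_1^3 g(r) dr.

By the power rule, an antiderivative is F(r) = 5*r**7/7 - r**6 + 2*r**(3/2)/3 - 3*r**2/2 - 3*r.
Then F(3) - F(1) = (2*sqrt(3) + 11349/14) - (-173/42) = 2*sqrt(3) + 17110/21.

2*sqrt(3) + 17110/21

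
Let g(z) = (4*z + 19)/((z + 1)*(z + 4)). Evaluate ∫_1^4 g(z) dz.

-8*log(2) + 6*log(5)

Factor the denominator: z**2 + 5*z + 4 = (z + 4)(z + 1).
Partial fractions: (4*z + 19)/((z + 1)*(z + 4)) = -1/(z + 4) + 5/(z + 1).
An antiderivative is F(z) = 5*log(z + 1) - log(z + 4).
Then F(4) - F(1) = (-3*log(2) + 5*log(5)) - (log(32/5)) = -8*log(2) + 6*log(5).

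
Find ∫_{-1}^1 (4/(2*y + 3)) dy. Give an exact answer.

An antiderivative is F(y) = 2*log(2*y + 3).
Then F(1) - F(-1) = (log(25)) - (0) = log(25).

log(25)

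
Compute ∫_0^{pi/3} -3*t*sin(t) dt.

Integrate by parts once (u = t, dv = -3*sin(t) dt).
An antiderivative is F(t) = 3*t*cos(t) - 3*sin(t).
Then F(pi/3) - F(0) = (-3*sqrt(3)/2 + pi/2) - (0) = -3*sqrt(3)/2 + pi/2.

-3*sqrt(3)/2 + pi/2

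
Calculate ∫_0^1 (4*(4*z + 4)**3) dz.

960

Let u = 4*z + 4, so du = 4 dz. When z = 0, u = 4; when z = 1, u = 8.
The integral becomes ∫ u**3 du from 4 to 8, with antiderivative u**4/4.
Back in z: F(z) = (4*z + 4)**4/4.
Then F(1) - F(0) = (1024) - (64) = 960.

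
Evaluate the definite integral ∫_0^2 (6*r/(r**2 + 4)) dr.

log(8)

Let u = r**2 + 4, so du = 2*r dr. When r = 0, u = 4; when r = 2, u = 8.
The integral becomes 3·∫ 1/u du from 4 to 8, with antiderivative 3*log(u).
Back in r: F(r) = 3*log(r**2 + 4).
Then F(2) - F(0) = (9*log(2)) - (log(64)) = log(8).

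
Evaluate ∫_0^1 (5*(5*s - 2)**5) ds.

665/6

Let u = 5*s - 2, so du = 5 ds. When s = 0, u = -2; when s = 1, u = 3.
The integral becomes ∫ u**5 du from -2 to 3, with antiderivative u**6/6.
Back in s: F(s) = (5*s - 2)**6/6.
Then F(1) - F(0) = (243/2) - (32/3) = 665/6.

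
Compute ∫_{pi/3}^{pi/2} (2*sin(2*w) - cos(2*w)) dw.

An antiderivative is F(w) = -sin(2*w)/2 - cos(2*w).
Then F(pi/2) - F(pi/3) = (1) - (1/2 - sqrt(3)/4) = sqrt(3)/4 + 1/2.

sqrt(3)/4 + 1/2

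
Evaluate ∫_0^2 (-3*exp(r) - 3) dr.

An antiderivative is F(r) = -3*r - 3*exp(r).
Then F(2) - F(0) = (-3*exp(2) - 6) - (-3) = -3*exp(2) - 3.

-3*exp(2) - 3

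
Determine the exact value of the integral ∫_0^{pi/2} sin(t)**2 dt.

Use the identity sin^2(t) = (1 - cos(2*t))/2.
An antiderivative is F(t) = t/2 - sin(2*t)/4.
Then F(pi/2) - F(0) = (pi/4) - (0) = pi/4.

pi/4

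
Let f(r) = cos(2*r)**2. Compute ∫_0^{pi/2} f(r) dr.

pi/4

Use the identity cos^2(2*r) = (1 + cos(4*r))/2.
An antiderivative is F(r) = r/2 + sin(4*r)/8.
Then F(pi/2) - F(0) = (pi/4) - (0) = pi/4.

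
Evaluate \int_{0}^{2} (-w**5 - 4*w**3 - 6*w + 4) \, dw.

By the power rule, an antiderivative is F(w) = -w**6/6 - w**4 - 3*w**2 + 4*w.
Then F(2) - F(0) = (-92/3) - (0) = -92/3.

-92/3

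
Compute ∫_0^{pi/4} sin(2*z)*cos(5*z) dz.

Use the identity sin(2*z)cos(5*z) = [sin(7*z) + sin(-3*z)]/2.
An antiderivative is F(z) = cos(3*z)/6 - cos(7*z)/14.
Then F(pi/4) - F(0) = (-5*sqrt(2)/42) - (2/21) = -5*sqrt(2)/42 - 2/21.

-5*sqrt(2)/42 - 2/21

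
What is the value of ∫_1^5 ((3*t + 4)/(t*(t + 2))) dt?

-log(3) + log(7) + 2*log(5)

Factor the denominator: t**2 + 2*t = (t + 2)t.
Partial fractions: (3*t + 4)/(t*(t + 2)) = 1/(t + 2) + 2/t.
An antiderivative is F(t) = 2*log(t) + log(t + 2).
Then F(5) - F(1) = (log(7) + 2*log(5)) - (log(3)) = -log(3) + log(7) + 2*log(5).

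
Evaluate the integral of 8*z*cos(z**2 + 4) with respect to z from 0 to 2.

-4*sin(4) + 4*sin(8)

Let u = z**2 + 4, so du = 2*z dz. When z = 0, u = 4; when z = 2, u = 8.
The integral becomes 4·∫ cos(u) du from 4 to 8, with antiderivative 4*sin(u).
Back in z: F(z) = 4*sin(z**2 + 4).
Then F(2) - F(0) = (4*sin(8)) - (4*sin(4)) = -4*sin(4) + 4*sin(8).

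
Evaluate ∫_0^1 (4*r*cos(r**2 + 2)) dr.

Let u = r**2 + 2, so du = 2*r dr. When r = 0, u = 2; when r = 1, u = 3.
The integral becomes 2·∫ cos(u) du from 2 to 3, with antiderivative 2*sin(u).
Back in r: F(r) = 2*sin(r**2 + 2).
Then F(1) - F(0) = (2*sin(3)) - (2*sin(2)) = -2*sin(2) + 2*sin(3).

-2*sin(2) + 2*sin(3)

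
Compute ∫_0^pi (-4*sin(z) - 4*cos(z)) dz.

-8

An antiderivative is F(z) = -4*sin(z) + 4*cos(z).
Then F(pi) - F(0) = (-4) - (4) = -8.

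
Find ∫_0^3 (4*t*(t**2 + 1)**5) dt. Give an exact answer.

Let u = t**2 + 1, so du = 2*t dt. When t = 0, u = 1; when t = 3, u = 10.
The integral becomes 2·∫ u**5 du from 1 to 10, with antiderivative u**6/3.
Back in t: F(t) = (t**2 + 1)**6/3.
Then F(3) - F(0) = (1000000/3) - (1/3) = 333333.

333333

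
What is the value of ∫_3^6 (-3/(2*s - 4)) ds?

-log(8)

An antiderivative is F(s) = -3*log(2*s - 4)/2.
Then F(6) - F(3) = (-9*log(2)/2) - (-3*log(2)/2) = -log(8).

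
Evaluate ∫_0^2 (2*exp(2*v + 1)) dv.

-exp(1) + exp(5)

Let u = 2*v + 1, so du = 2 dv. When v = 0, u = 1; when v = 2, u = 5.
The integral becomes ∫ exp(u) du from 1 to 5, with antiderivative exp(u).
Back in v: F(v) = exp(2*v + 1).
Then F(2) - F(0) = (exp(5)) - (exp(1)) = -exp(1) + exp(5).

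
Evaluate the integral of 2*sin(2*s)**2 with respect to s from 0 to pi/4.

Use the identity sin^2(2*s) = (1 - cos(4*s))/2.
An antiderivative is F(s) = s - sin(4*s)/4.
Then F(pi/4) - F(0) = (pi/4) - (0) = pi/4.

pi/4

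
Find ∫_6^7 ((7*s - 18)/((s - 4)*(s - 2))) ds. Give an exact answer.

Factor the denominator: s**2 - 6*s + 8 = (s - 2)(s - 4).
Partial fractions: (7*s - 18)/((s - 4)*(s - 2)) = 2/(s - 2) + 5/(s - 4).
An antiderivative is F(s) = 5*log(s - 4) + 2*log(s - 2).
Then F(7) - F(6) = (2*log(5) + 5*log(3)) - (9*log(2)) = -9*log(2) + 2*log(5) + 5*log(3).

-9*log(2) + 2*log(5) + 5*log(3)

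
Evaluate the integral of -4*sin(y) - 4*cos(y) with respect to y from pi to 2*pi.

8

An antiderivative is F(y) = -4*sin(y) + 4*cos(y).
Then F(2*pi) - F(pi) = (4) - (-4) = 8.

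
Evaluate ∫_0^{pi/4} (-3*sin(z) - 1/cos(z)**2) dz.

-4 + 3*sqrt(2)/2

An antiderivative is F(z) = 3*cos(z) - tan(z).
Then F(pi/4) - F(0) = (-1 + 3*sqrt(2)/2) - (3) = -4 + 3*sqrt(2)/2.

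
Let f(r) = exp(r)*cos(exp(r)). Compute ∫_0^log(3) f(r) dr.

-sin(1) + sin(3)

Let u = exp(r), so du = exp(r) dr. When r = 0, u = 1; when r = log(3), u = 3.
The integral becomes ∫ cos(u) du from 1 to 3, with antiderivative sin(u).
Back in r: F(r) = sin(exp(r)).
Then F(log(3)) - F(0) = (sin(3)) - (sin(1)) = -sin(1) + sin(3).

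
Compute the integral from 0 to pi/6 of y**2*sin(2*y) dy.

Integrate by parts twice (u = y^2, dv = sin(2*y) dy).
An antiderivative is F(y) = -y**2*cos(2*y)/2 + y*sin(2*y)/2 + cos(2*y)/4.
Then F(pi/6) - F(0) = (-pi**2/144 + 1/8 + sqrt(3)*pi/24) - (1/4) = -1/8 - pi**2/144 + sqrt(3)*pi/24.

-1/8 - pi**2/144 + sqrt(3)*pi/24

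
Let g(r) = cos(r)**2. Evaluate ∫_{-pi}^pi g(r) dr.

Use the identity cos^2(r) = (1 + cos(2*r))/2.
An antiderivative is F(r) = r/2 + sin(2*r)/4.
Then F(pi) - F(-pi) = (pi/2) - (-pi/2) = pi.

pi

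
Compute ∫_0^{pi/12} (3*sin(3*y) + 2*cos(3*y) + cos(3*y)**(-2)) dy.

An antiderivative is F(y) = 2*sin(3*y)/3 - cos(3*y) + tan(3*y)/3.
Then F(pi/12) - F(0) = (1/3 - sqrt(2)/6) - (-1) = 4/3 - sqrt(2)/6.

4/3 - sqrt(2)/6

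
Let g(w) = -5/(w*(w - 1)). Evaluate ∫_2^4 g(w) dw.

-5*log(3) + 5*log(2)

Factor the denominator: w**2 - w = w(w - 1).
Partial fractions: -5/(w*(w - 1)) = 5/w - 5/(w - 1).
An antiderivative is F(w) = 5*log(w) - 5*log(w - 1).
Then F(4) - F(2) = (-5*log(3) + 10*log(2)) - (log(32)) = -5*log(3) + 5*log(2).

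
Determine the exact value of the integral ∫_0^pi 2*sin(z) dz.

An antiderivative is F(z) = -2*cos(z).
Then F(pi) - F(0) = (2) - (-2) = 4.

4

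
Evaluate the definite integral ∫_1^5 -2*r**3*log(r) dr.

78 - 625*log(5)/2

Integrate by parts once (u = ln r, dv = -2*r**3 dr).
An antiderivative is F(r) = -r**4*(4*log(r) - 1)/8.
Then F(5) - F(1) = (625/8 - 625*log(5)/2) - (1/8) = 78 - 625*log(5)/2.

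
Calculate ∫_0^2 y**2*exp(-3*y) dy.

Integrate by parts twice (u = y^2, dv = exp(-3*y) dy).
An antiderivative is F(y) = (-9*y**2 - 6*y - 2)*exp(-3*y)/27.
Then F(2) - F(0) = (-50*exp(-6)/27) - (-2/27) = 2/27 - 50*exp(-6)/27.

2/27 - 50*exp(-6)/27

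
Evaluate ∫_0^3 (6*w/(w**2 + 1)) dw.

3*log(2) + 3*log(5)

Let u = w**2 + 1, so du = 2*w dw. When w = 0, u = 1; when w = 3, u = 10.
The integral becomes 3·∫ 1/u du from 1 to 10, with antiderivative 3*log(u).
Back in w: F(w) = 3*log(w**2 + 1).
Then F(3) - F(0) = (3*log(2) + 3*log(5)) - (0) = 3*log(2) + 3*log(5).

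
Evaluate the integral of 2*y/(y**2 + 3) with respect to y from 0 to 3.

Let u = y**2 + 3, so du = 2*y dy. When y = 0, u = 3; when y = 3, u = 12.
The integral becomes ∫ 1/u du from 3 to 12, with antiderivative log(u).
Back in y: F(y) = log(y**2 + 3).
Then F(3) - F(0) = (log(12)) - (log(3)) = log(4).

log(4)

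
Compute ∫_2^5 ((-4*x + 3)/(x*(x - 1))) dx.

Factor the denominator: x**2 - x = x(x - 1).
Partial fractions: (-4*x + 3)/(x*(x - 1)) = -3/x - 1/(x - 1).
An antiderivative is F(x) = -3*log(x) - log(x - 1).
Then F(5) - F(2) = (-3*log(5) - 2*log(2)) - (-log(8)) = -3*log(5) + log(2).

-3*log(5) + log(2)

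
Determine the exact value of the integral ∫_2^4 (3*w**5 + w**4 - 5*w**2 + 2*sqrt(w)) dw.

31976/15 - 8*sqrt(2)/3

By the power rule, an antiderivative is F(w) = w**6/2 + w**5/5 + 4*w**(3/2)/3 - 5*w**3/3.
Then F(4) - F(2) = (10784/5) - (8*sqrt(2)/3 + 376/15) = 31976/15 - 8*sqrt(2)/3.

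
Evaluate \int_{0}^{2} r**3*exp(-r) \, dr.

Integrate by parts 3 times (u = r^3, dv = exp(-r) dr).
An antiderivative is F(r) = (-r**3 - 3*r**2 - 6*r - 6)*exp(-r).
Then F(2) - F(0) = (-38*exp(-2)) - (-6) = 6 - 38*exp(-2).

6 - 38*exp(-2)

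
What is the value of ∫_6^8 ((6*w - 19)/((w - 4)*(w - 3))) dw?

-log(3) + log(5) + 5*log(2)

Factor the denominator: w**2 - 7*w + 12 = (w - 3)(w - 4).
Partial fractions: (6*w - 19)/((w - 4)*(w - 3)) = 1/(w - 3) + 5/(w - 4).
An antiderivative is F(w) = 5*log(w - 4) + log(w - 3).
Then F(8) - F(6) = (log(5) + 10*log(2)) - (log(96)) = -log(3) + log(5) + 5*log(2).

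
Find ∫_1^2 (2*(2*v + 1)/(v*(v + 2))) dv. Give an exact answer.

-3*log(3) + 7*log(2)

Factor the denominator: v**2 + 2*v = (v + 2)v.
Partial fractions: 2*(2*v + 1)/(v*(v + 2)) = 3/(v + 2) + 1/v.
An antiderivative is F(v) = log(v) + 3*log(v + 2).
Then F(2) - F(1) = (7*log(2)) - (log(27)) = -3*log(3) + 7*log(2).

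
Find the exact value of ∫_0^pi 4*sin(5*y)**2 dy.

2*pi

Use the identity sin^2(5*y) = (1 - cos(10*y))/2.
An antiderivative is F(y) = 2*y - sin(10*y)/5.
Then F(pi) - F(0) = (2*pi) - (0) = 2*pi.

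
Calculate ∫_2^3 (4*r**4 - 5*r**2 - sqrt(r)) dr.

-2*sqrt(3) + 4*sqrt(2)/3 + 2057/15

By the power rule, an antiderivative is F(r) = 4*r**5/5 - 2*r**(3/2)/3 - 5*r**3/3.
Then F(3) - F(2) = (747/5 - 2*sqrt(3)) - (184/15 - 4*sqrt(2)/3) = -2*sqrt(3) + 4*sqrt(2)/3 + 2057/15.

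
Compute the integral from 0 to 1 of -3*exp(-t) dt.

-3 + 3*exp(-1)

An antiderivative is F(t) = 3*exp(-t).
Then F(1) - F(0) = (3*exp(-1)) - (3) = -3 + 3*exp(-1).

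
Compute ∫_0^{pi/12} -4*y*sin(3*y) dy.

Integrate by parts once (u = y, dv = -4*sin(3*y) dy).
An antiderivative is F(y) = 4*y*cos(3*y)/3 - 4*sin(3*y)/9.
Then F(pi/12) - F(0) = (sqrt(2)*(-4 + pi)/18) - (0) = sqrt(2)*(-4 + pi)/18.

sqrt(2)*(-4 + pi)/18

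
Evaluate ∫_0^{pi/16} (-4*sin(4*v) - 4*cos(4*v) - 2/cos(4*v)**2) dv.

-3/2

An antiderivative is F(v) = -sin(4*v) + cos(4*v) - tan(4*v)/2.
Then F(pi/16) - F(0) = (-1/2) - (1) = -3/2.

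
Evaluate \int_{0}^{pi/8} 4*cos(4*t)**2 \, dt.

pi/4

Use the identity cos^2(4*t) = (1 + cos(8*t))/2.
An antiderivative is F(t) = 2*t + sin(8*t)/4.
Then F(pi/8) - F(0) = (pi/4) - (0) = pi/4.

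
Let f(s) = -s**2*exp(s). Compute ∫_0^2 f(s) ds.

2 - 2*exp(2)

Integrate by parts twice (u = s^2, dv = -exp(s) ds).
An antiderivative is F(s) = (-s**2 + 2*s - 2)*exp(s).
Then F(2) - F(0) = (-2*exp(2)) - (-2) = 2 - 2*exp(2).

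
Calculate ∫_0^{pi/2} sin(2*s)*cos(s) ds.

2/3

Use the identity sin(2*s)cos(s) = [sin(3*s) + sin(s)]/2.
An antiderivative is F(s) = -cos(s)/2 - cos(3*s)/6.
Then F(pi/2) - F(0) = (0) - (-2/3) = 2/3.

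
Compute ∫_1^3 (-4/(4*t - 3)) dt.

-log(9)

An antiderivative is F(t) = -log(4*t - 3).
Then F(3) - F(1) = (-log(9)) - (0) = -log(9).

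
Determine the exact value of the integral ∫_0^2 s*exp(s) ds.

Integrate by parts once (u = s, dv = exp(s) ds).
An antiderivative is F(s) = (s - 1)*exp(s).
Then F(2) - F(0) = (exp(2)) - (-1) = 1 + exp(2).

1 + exp(2)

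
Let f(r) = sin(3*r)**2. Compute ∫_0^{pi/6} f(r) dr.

pi/12

Use the identity sin^2(3*r) = (1 - cos(6*r))/2.
An antiderivative is F(r) = r/2 - sin(6*r)/12.
Then F(pi/6) - F(0) = (pi/12) - (0) = pi/12.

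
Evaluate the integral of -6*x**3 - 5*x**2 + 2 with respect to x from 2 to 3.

-763/6

By the power rule, an antiderivative is F(x) = -3*x**4/2 - 5*x**3/3 + 2*x.
Then F(3) - F(2) = (-321/2) - (-100/3) = -763/6.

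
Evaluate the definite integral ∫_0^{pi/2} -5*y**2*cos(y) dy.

Integrate by parts twice (u = y^2, dv = -5*cos(y) dy).
An antiderivative is F(y) = -5*y**2*sin(y) - 10*y*cos(y) + 10*sin(y).
Then F(pi/2) - F(0) = (10 - 5*pi**2/4) - (0) = 10 - 5*pi**2/4.

10 - 5*pi**2/4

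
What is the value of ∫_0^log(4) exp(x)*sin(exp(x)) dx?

Let u = exp(x), so du = exp(x) dx. When x = 0, u = 1; when x = log(4), u = 4.
The integral becomes ∫ sin(u) du from 1 to 4, with antiderivative -cos(u).
Back in x: F(x) = -cos(exp(x)).
Then F(log(4)) - F(0) = (-cos(4)) - (-cos(1)) = cos(1) - cos(4).

cos(1) - cos(4)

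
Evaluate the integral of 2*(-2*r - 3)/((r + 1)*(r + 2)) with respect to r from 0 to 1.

Factor the denominator: r**2 + 3*r + 2 = (r + 2)(r + 1).
Partial fractions: 2*(-2*r - 3)/((r + 1)*(r + 2)) = -2/(r + 2) - 2/(r + 1).
An antiderivative is F(r) = -2*log(r + 1) - 2*log(r + 2).
Then F(1) - F(0) = (-log(36)) - (-log(4)) = -log(9).

-log(9)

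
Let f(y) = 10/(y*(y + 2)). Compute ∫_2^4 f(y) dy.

-5*log(3) + 10*log(2)

Factor the denominator: y**2 + 2*y = (y + 2)y.
Partial fractions: 10/(y*(y + 2)) = -5/(y + 2) + 5/y.
An antiderivative is F(y) = 5*log(y) - 5*log(y + 2).
Then F(4) - F(2) = (-5*log(3) + 5*log(2)) - (-log(32)) = -5*log(3) + 10*log(2).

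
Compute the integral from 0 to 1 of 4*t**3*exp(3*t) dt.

Integrate by parts 3 times (u = t^3, dv = 4*exp(3*t) dt).
An antiderivative is F(t) = (36*t**3 - 36*t**2 + 24*t - 8)*exp(3*t)/27.
Then F(1) - F(0) = (16*exp(3)/27) - (-8/27) = 8/27 + 16*exp(3)/27.

8/27 + 16*exp(3)/27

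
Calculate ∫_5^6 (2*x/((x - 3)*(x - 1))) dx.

log(27/10)

Factor the denominator: x**2 - 4*x + 3 = (x - 1)(x - 3).
Partial fractions: 2*x/((x - 3)*(x - 1)) = -1/(x - 1) + 3/(x - 3).
An antiderivative is F(x) = 3*log(x - 3) - log(x - 1).
Then F(6) - F(5) = (log(27/5)) - (log(2)) = log(27/10).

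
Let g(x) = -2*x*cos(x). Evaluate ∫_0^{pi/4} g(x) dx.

-sqrt(2) - sqrt(2)*pi/4 + 2

Integrate by parts once (u = x, dv = -2*cos(x) dx).
An antiderivative is F(x) = -2*x*sin(x) - 2*cos(x).
Then F(pi/4) - F(0) = (sqrt(2)*(-4 - pi)/4) - (-2) = -sqrt(2) - sqrt(2)*pi/4 + 2.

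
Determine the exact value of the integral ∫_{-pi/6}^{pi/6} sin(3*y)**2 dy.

Use the identity sin^2(3*y) = (1 - cos(6*y))/2.
An antiderivative is F(y) = y/2 - sin(6*y)/12.
Then F(pi/6) - F(-pi/6) = (pi/12) - (-pi/12) = pi/6.

pi/6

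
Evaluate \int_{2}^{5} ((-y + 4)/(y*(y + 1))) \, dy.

Factor the denominator: y**2 + y = (y + 1)y.
Partial fractions: (-y + 4)/(y*(y + 1)) = -5/(y + 1) + 4/y.
An antiderivative is F(y) = 4*log(y) - 5*log(y + 1).
Then F(5) - F(2) = (-5*log(3) - 5*log(2) + 4*log(5)) - (-5*log(3) + 4*log(2)) = -9*log(2) + 4*log(5).

-9*log(2) + 4*log(5)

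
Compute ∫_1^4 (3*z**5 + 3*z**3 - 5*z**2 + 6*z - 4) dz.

By the power rule, an antiderivative is F(z) = z**6/2 + 3*z**4/4 - 5*z**3/3 + 3*z**2 - 4*z.
Then F(4) - F(1) = (6496/3) - (-17/12) = 8667/4.

8667/4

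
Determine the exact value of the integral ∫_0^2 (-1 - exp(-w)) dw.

-3 + exp(-2)

An antiderivative is F(w) = -w + exp(-w).
Then F(2) - F(0) = (-2 + exp(-2)) - (1) = -3 + exp(-2).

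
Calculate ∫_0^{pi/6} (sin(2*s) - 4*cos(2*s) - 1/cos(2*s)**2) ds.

1/4 - 3*sqrt(3)/2

An antiderivative is F(s) = -2*sin(2*s) - cos(2*s)/2 - tan(2*s)/2.
Then F(pi/6) - F(0) = (-3*sqrt(3)/2 - 1/4) - (-1/2) = 1/4 - 3*sqrt(3)/2.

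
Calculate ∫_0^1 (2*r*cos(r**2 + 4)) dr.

Let u = r**2 + 4, so du = 2*r dr. When r = 0, u = 4; when r = 1, u = 5.
The integral becomes ∫ cos(u) du from 4 to 5, with antiderivative sin(u).
Back in r: F(r) = sin(r**2 + 4).
Then F(1) - F(0) = (sin(5)) - (sin(4)) = sin(5) - sin(4).

sin(5) - sin(4)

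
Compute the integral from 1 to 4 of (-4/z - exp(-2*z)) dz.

(-16*exp(8)*log(2) - exp(6) + 1)*exp(-8)/2

An antiderivative is F(z) = -4*log(z) + exp(-2*z)/2.
Then F(4) - F(1) = (-8*log(2) + exp(-8)/2) - (exp(-2)/2) = (-16*exp(8)*log(2) - exp(6) + 1)*exp(-8)/2.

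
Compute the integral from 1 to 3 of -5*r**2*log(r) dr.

130/9 - 45*log(3)

Integrate by parts once (u = ln r, dv = -5*r**2 dr).
An antiderivative is F(r) = -5*r**3*(3*log(r) - 1)/9.
Then F(3) - F(1) = (15 - 45*log(3)) - (5/9) = 130/9 - 45*log(3).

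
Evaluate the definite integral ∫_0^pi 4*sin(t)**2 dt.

Use the identity sin^2(t) = (1 - cos(2*t))/2.
An antiderivative is F(t) = 2*t - sin(2*t).
Then F(pi) - F(0) = (2*pi) - (0) = 2*pi.

2*pi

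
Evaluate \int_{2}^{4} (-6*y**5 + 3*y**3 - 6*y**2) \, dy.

By the power rule, an antiderivative is F(y) = -y**6 + 3*y**4/4 - 2*y**3.
Then F(4) - F(2) = (-4032) - (-68) = -3964.

-3964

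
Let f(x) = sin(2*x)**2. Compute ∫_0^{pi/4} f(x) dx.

pi/8

Use the identity sin^2(2*x) = (1 - cos(4*x))/2.
An antiderivative is F(x) = x/2 - sin(4*x)/8.
Then F(pi/4) - F(0) = (pi/8) - (0) = pi/8.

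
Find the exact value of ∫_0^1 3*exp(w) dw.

An antiderivative is F(w) = 3*exp(w).
Then F(1) - F(0) = (3*E) - (3) = -3 + 3*E.

-3 + 3*E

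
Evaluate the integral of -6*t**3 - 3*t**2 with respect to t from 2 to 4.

By the power rule, an antiderivative is F(t) = -3*t**4/2 - t**3.
Then F(4) - F(2) = (-448) - (-32) = -416.

-416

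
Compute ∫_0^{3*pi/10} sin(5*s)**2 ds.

Use the identity sin^2(5*s) = (1 - cos(10*s))/2.
An antiderivative is F(s) = s/2 - sin(10*s)/20.
Then F(3*pi/10) - F(0) = (3*pi/20) - (0) = 3*pi/20.

3*pi/20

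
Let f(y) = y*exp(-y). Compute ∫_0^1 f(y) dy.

Integrate by parts once (u = y, dv = exp(-y) dy).
An antiderivative is F(y) = (-y - 1)*exp(-y).
Then F(1) - F(0) = (-2*exp(-1)) - (-1) = 1 - 2*exp(-1).

1 - 2*exp(-1)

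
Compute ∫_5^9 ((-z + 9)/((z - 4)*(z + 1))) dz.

log(9/5)

Factor the denominator: z**2 - 3*z - 4 = (z + 1)(z - 4).
Partial fractions: (-z + 9)/((z - 4)*(z + 1)) = -2/(z + 1) + 1/(z - 4).
An antiderivative is F(z) = log(z - 4) - 2*log(z + 1).
Then F(9) - F(5) = (-log(20)) - (-log(36)) = log(9/5).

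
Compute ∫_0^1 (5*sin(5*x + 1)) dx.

Let u = 5*x + 1, so du = 5 dx. When x = 0, u = 1; when x = 1, u = 6.
The integral becomes ∫ sin(u) du from 1 to 6, with antiderivative -cos(u).
Back in x: F(x) = -cos(5*x + 1).
Then F(1) - F(0) = (-cos(6)) - (-cos(1)) = -cos(6) + cos(1).

-cos(6) + cos(1)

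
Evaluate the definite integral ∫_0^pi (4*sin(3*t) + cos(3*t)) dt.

8/3

An antiderivative is F(t) = sin(3*t)/3 - 4*cos(3*t)/3.
Then F(pi) - F(0) = (4/3) - (-4/3) = 8/3.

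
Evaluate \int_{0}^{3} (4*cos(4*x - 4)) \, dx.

Let u = 4*x - 4, so du = 4 dx. When x = 0, u = -4; when x = 3, u = 8.
The integral becomes ∫ cos(u) du from -4 to 8, with antiderivative sin(u).
Back in x: F(x) = sin(4*x - 4).
Then F(3) - F(0) = (sin(8)) - (-sin(4)) = sin(4) + sin(8).

sin(4) + sin(8)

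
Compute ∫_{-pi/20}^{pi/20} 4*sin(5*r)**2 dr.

-2/5 + pi/5

Use the identity sin^2(5*r) = (1 - cos(10*r))/2.
An antiderivative is F(r) = 2*r - sin(10*r)/5.
Then F(pi/20) - F(-pi/20) = (-1/5 + pi/10) - (1/5 - pi/10) = -2/5 + pi/5.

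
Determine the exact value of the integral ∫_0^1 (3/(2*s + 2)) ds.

3*log(2)/2

An antiderivative is F(s) = 3*log(2*s + 2)/2.
Then F(1) - F(0) = (log(8)) - (3*log(2)/2) = 3*log(2)/2.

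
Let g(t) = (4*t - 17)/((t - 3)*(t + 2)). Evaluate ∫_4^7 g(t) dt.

Factor the denominator: t**2 - t - 6 = (t + 2)(t - 3).
Partial fractions: (4*t - 17)/((t - 3)*(t + 2)) = 5/(t + 2) - 1/(t - 3).
An antiderivative is F(t) = -log(t - 3) + 5*log(t + 2).
Then F(7) - F(4) = (-2*log(2) + 10*log(3)) - (5*log(2) + 5*log(3)) = -7*log(2) + 5*log(3).

-7*log(2) + 5*log(3)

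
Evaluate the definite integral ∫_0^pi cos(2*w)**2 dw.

pi/2

Use the identity cos^2(2*w) = (1 + cos(4*w))/2.
An antiderivative is F(w) = w/2 + sin(4*w)/8.
Then F(pi) - F(0) = (pi/2) - (0) = pi/2.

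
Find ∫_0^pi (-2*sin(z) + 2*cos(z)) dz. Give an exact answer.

-4

An antiderivative is F(z) = 2*sin(z) + 2*cos(z).
Then F(pi) - F(0) = (-2) - (2) = -4.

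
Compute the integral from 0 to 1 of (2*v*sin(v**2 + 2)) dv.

Let u = v**2 + 2, so du = 2*v dv. When v = 0, u = 2; when v = 1, u = 3.
The integral becomes ∫ sin(u) du from 2 to 3, with antiderivative -cos(u).
Back in v: F(v) = -cos(v**2 + 2).
Then F(1) - F(0) = (-cos(3)) - (-cos(2)) = cos(2) - cos(3).

cos(2) - cos(3)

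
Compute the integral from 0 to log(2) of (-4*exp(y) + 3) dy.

An antiderivative is F(y) = 3*y - 4*exp(y).
Then F(log(2)) - F(0) = (-8 + log(8)) - (-4) = -4 + log(8).

-4 + log(8)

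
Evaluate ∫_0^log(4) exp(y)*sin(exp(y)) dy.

Let u = exp(y), so du = exp(y) dy. When y = 0, u = 1; when y = log(4), u = 4.
The integral becomes ∫ sin(u) du from 1 to 4, with antiderivative -cos(u).
Back in y: F(y) = -cos(exp(y)).
Then F(log(4)) - F(0) = (-cos(4)) - (-cos(1)) = cos(1) - cos(4).

cos(1) - cos(4)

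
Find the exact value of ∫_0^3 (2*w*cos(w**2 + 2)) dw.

sin(11) - sin(2)

Let u = w**2 + 2, so du = 2*w dw. When w = 0, u = 2; when w = 3, u = 11.
The integral becomes ∫ cos(u) du from 2 to 11, with antiderivative sin(u).
Back in w: F(w) = sin(w**2 + 2).
Then F(3) - F(0) = (sin(11)) - (sin(2)) = sin(11) - sin(2).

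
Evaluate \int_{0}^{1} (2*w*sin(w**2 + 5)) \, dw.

-cos(6) + cos(5)

Let u = w**2 + 5, so du = 2*w dw. When w = 0, u = 5; when w = 1, u = 6.
The integral becomes ∫ sin(u) du from 5 to 6, with antiderivative -cos(u).
Back in w: F(w) = -cos(w**2 + 5).
Then F(1) - F(0) = (-cos(6)) - (-cos(5)) = -cos(6) + cos(5).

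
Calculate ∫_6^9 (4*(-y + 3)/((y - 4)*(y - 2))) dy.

-2*log(7) - 2*log(5) + 6*log(2)

Factor the denominator: y**2 - 6*y + 8 = (y - 2)(y - 4).
Partial fractions: 4*(-y + 3)/((y - 4)*(y - 2)) = -2/(y - 2) - 2/(y - 4).
An antiderivative is F(y) = -2*log(y - 4) - 2*log(y - 2).
Then F(9) - F(6) = (-2*log(7) - 2*log(5)) - (-log(64)) = -2*log(7) - 2*log(5) + 6*log(2).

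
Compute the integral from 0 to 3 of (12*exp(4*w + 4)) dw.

Let u = 4*w + 4, so du = 4 dw. When w = 0, u = 4; when w = 3, u = 16.
The integral becomes 3·∫ exp(u) du from 4 to 16, with antiderivative 3*exp(u).
Back in w: F(w) = 3*exp(4*w + 4).
Then F(3) - F(0) = (3*exp(16)) - (3*exp(4)) = -3*(1 - exp(12))*exp(4).

-3*(1 - exp(12))*exp(4)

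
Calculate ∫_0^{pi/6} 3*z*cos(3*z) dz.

-1/3 + pi/6

Integrate by parts once (u = z, dv = 3*cos(3*z) dz).
An antiderivative is F(z) = z*sin(3*z) + cos(3*z)/3.
Then F(pi/6) - F(0) = (pi/6) - (1/3) = -1/3 + pi/6.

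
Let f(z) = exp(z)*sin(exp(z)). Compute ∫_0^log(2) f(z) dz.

Let u = exp(z), so du = exp(z) dz. When z = 0, u = 1; when z = log(2), u = 2.
The integral becomes ∫ sin(u) du from 1 to 2, with antiderivative -cos(u).
Back in z: F(z) = -cos(exp(z)).
Then F(log(2)) - F(0) = (-cos(2)) - (-cos(1)) = -cos(2) + cos(1).

-cos(2) + cos(1)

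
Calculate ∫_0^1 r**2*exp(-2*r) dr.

(-5 + exp(2))*exp(-2)/4

Integrate by parts twice (u = r^2, dv = exp(-2*r) dr).
An antiderivative is F(r) = (-2*r**2 - 2*r - 1)*exp(-2*r)/4.
Then F(1) - F(0) = (-5*exp(-2)/4) - (-1/4) = (-5 + exp(2))*exp(-2)/4.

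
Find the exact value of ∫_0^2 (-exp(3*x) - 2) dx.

An antiderivative is F(x) = -exp(3*x)/3 - 2*x.
Then F(2) - F(0) = (-exp(6)/3 - 4) - (-1/3) = -exp(6)/3 - 11/3.

-exp(6)/3 - 11/3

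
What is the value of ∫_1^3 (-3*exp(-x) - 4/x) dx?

-4*log(3) - 3*exp(-1) + 3*exp(-3)

An antiderivative is F(x) = -4*log(x) + 3*exp(-x).
Then F(3) - F(1) = (-4*log(3) + 3*exp(-3)) - (3*exp(-1)) = -4*log(3) - 3*exp(-1) + 3*exp(-3).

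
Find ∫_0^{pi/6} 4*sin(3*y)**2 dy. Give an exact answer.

pi/3

Use the identity sin^2(3*y) = (1 - cos(6*y))/2.
An antiderivative is F(y) = 2*y - sin(6*y)/3.
Then F(pi/6) - F(0) = (pi/3) - (0) = pi/3.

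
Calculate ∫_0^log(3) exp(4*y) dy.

Let u = exp(y), so du = exp(y) dy. When y = 0, u = 1; when y = log(3), u = 3.
The integral becomes ∫ u**3 du from 1 to 3, with antiderivative u**4/4.
Back in y: F(y) = exp(4*y)/4.
Then F(log(3)) - F(0) = (81/4) - (1/4) = 20.

20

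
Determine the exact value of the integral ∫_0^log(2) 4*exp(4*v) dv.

Let u = exp(v), so du = exp(v) dv. When v = 0, u = 1; when v = log(2), u = 2.
The integral becomes 4·∫ u**3 du from 1 to 2, with antiderivative u**4.
Back in v: F(v) = exp(4*v).
Then F(log(2)) - F(0) = (16) - (1) = 15.

15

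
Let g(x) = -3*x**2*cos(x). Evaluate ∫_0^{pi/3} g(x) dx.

-pi - sqrt(3)*pi**2/6 + 3*sqrt(3)

Integrate by parts twice (u = x^2, dv = -3*cos(x) dx).
An antiderivative is F(x) = -3*x**2*sin(x) - 6*x*cos(x) + 6*sin(x).
Then F(pi/3) - F(0) = (-pi - sqrt(3)*pi**2/6 + 3*sqrt(3)) - (0) = -pi - sqrt(3)*pi**2/6 + 3*sqrt(3).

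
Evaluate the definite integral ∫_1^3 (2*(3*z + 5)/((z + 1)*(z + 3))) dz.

Factor the denominator: z**2 + 4*z + 3 = (z + 3)(z + 1).
Partial fractions: 2*(3*z + 5)/((z + 1)*(z + 3)) = 4/(z + 3) + 2/(z + 1).
An antiderivative is F(z) = 2*log(z + 1) + 4*log(z + 3).
Then F(3) - F(1) = (4*log(3) + 8*log(2)) - (10*log(2)) = log(81/4).

log(81/4)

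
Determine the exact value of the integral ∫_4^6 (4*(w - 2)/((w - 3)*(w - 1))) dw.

Factor the denominator: w**2 - 4*w + 3 = (w - 1)(w - 3).
Partial fractions: 4*(w - 2)/((w - 3)*(w - 1)) = 2/(w - 1) + 2/(w - 3).
An antiderivative is F(w) = 2*log(w - 3) + 2*log(w - 1).
Then F(6) - F(4) = (2*log(3) + 2*log(5)) - (log(9)) = log(25).

log(25)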